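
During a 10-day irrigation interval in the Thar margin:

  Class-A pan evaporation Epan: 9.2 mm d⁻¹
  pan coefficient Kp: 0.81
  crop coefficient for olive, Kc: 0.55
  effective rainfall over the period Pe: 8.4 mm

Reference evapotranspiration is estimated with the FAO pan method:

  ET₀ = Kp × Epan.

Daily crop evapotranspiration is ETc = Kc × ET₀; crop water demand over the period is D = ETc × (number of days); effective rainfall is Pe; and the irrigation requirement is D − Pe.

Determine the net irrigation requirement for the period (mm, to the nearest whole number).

33 mm

ET₀ = 0.81 × 9.2 = 7.4520 mm/d
ETc = Kc × ET₀ = 0.55 × 7.4520 = 4.0986 mm/d
Crop demand D = ETc × 10 d = 4.0986 × 10 = 40.986 mm
D − Pe = 40.986 − 8.4 = 32.586 mm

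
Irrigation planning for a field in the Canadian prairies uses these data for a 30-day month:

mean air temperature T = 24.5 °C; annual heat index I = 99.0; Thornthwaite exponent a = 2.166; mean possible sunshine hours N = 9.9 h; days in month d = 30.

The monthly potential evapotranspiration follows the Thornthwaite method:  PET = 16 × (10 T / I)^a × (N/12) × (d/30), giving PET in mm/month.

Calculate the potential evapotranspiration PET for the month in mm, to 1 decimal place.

94.0 mm

10T/I = 10 × 24.5 / 99.0 = 2.4747
(10T/I)^a = 2.4747^2.166 = 7.1182
Uncorrected PET = 16 × 7.1182 = 113.891 mm
Correction = (N/12)(d/30) = (9.9/12)(30/30) = 0.8250
PET = 113.891 × 0.8250 = 93.960 mm/month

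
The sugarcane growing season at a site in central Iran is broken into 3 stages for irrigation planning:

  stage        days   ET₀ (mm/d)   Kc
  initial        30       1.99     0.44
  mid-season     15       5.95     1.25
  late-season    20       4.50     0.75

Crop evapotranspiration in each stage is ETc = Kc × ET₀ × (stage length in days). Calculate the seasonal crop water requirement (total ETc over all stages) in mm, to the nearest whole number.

initial: 0.44 × 1.99 × 30 = 26.27 mm
mid-season: 1.25 × 5.95 × 15 = 111.56 mm
late-season: 0.75 × 4.50 × 20 = 67.50 mm
Seasonal total = 205.33 mm

205 mm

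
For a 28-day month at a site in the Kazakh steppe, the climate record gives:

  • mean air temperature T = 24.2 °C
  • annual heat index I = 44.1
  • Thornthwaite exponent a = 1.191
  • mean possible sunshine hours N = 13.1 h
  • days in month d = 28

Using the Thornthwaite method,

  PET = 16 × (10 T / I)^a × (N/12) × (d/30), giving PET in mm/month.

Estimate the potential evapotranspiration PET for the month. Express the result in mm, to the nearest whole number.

124 mm

10T/I = 10 × 24.2 / 44.1 = 5.4875
(10T/I)^a = 5.4875^1.191 = 7.5962
Uncorrected PET = 16 × 7.5962 = 121.539 mm
Correction = (N/12)(d/30) = (13.1/12)(28/30) = 1.0189
PET = 121.539 × 1.0189 = 123.836 mm/month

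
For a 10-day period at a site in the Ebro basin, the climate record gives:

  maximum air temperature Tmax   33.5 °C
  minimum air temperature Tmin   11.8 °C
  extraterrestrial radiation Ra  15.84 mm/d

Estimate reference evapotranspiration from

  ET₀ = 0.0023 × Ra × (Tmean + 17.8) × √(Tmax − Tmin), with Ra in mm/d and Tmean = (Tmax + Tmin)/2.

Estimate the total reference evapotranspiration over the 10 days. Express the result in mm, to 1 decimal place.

68.6 mm

Tmean = (33.5 + 11.8)/2 = 22.65 °C
ET₀ = 0.0023 × 15.84 × (22.65 + 17.8) × √21.7 = 0.0023 × 15.84 × 40.45 × 4.6583 = 6.8648 mm/d
Over 10 days: 6.8648 × 10 = 68.648 mm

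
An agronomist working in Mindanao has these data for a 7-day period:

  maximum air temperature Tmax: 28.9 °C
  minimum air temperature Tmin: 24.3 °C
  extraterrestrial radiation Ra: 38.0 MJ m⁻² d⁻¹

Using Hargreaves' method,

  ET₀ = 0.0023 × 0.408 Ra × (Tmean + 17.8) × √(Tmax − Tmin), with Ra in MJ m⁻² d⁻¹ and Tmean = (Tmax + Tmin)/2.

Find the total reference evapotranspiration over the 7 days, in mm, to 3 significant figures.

23.8 mm

Tmean = (28.9 + 24.3)/2 = 26.60 °C
0.408 Ra = 0.408 × 38.0 = 15.5040 mm/d equivalent
ET₀ = 0.0023 × 15.5040 × (26.60 + 17.8) × √4.6 = 0.0023 × 15.5040 × 44.40 × 2.1448 = 3.3958 mm/d
Over 7 days: 3.3958 × 7 = 23.771 mm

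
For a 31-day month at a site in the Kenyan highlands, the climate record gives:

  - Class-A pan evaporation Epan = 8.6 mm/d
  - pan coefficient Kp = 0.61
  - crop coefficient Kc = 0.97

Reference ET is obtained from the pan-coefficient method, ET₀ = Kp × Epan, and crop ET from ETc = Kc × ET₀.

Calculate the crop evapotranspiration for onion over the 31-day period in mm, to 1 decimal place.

157.7 mm

ET₀ = 0.61 × 8.6 = 5.2460 mm/d
ETc = Kc × ET₀ = 0.97 × 5.2460 = 5.0886 mm/d
Over 31 days: 5.0886 × 31 = 157.747 mm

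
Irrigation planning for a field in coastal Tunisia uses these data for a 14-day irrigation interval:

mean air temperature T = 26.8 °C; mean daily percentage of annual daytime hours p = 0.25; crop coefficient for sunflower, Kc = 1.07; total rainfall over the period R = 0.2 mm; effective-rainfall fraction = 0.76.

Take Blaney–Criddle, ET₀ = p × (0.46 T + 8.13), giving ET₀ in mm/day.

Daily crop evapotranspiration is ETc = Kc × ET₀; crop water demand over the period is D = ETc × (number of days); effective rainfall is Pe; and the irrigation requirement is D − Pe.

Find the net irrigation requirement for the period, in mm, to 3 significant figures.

ET₀ = 0.25 × (0.46 × 26.8 + 8.13) = 0.25 × 20.458 = 5.1145 mm/d
ETc = Kc × ET₀ = 1.07 × 5.1145 = 5.4725 mm/d
Crop demand D = ETc × 14 d = 5.4725 × 14 = 76.615 mm
Pe = 0.76 × 0.2 = 0.152 mm
D − Pe = 76.615 − 0.152 = 76.463 mm

76.5 mm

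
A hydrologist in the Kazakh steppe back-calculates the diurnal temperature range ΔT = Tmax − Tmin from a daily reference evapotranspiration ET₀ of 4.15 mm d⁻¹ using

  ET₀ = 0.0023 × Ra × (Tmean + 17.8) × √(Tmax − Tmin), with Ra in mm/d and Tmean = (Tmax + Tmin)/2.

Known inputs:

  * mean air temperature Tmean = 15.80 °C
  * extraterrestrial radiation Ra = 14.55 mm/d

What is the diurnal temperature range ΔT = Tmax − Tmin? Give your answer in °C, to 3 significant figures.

13.6 °C

√ΔT = ET₀ / [0.0023 × Ra × (Tmean+17.8)] = 4.15 / (0.0023 × 14.55 × 33.60) = 3.6908
ΔT = 3.6908² = 13.622 °C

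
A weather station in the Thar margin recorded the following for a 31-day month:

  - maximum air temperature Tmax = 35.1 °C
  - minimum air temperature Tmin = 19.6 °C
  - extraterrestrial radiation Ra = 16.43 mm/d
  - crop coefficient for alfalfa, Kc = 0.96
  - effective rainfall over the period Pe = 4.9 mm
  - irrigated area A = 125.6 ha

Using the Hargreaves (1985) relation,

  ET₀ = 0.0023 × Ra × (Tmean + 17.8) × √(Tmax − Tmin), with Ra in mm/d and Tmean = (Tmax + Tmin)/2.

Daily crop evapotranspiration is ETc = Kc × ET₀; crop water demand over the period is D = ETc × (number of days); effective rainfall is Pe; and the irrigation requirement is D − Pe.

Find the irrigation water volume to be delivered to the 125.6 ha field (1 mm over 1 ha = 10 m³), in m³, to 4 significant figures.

244900 m³

Tmean = (35.1 + 19.6)/2 = 27.35 °C
ET₀ = 0.0023 × 16.43 × (27.35 + 17.8) × √15.5 = 0.0023 × 16.43 × 45.15 × 3.9370 = 6.7172 mm/d
ETc = Kc × ET₀ = 0.96 × 6.7172 = 6.4485 mm/d
Crop demand D = ETc × 31 d = 6.4485 × 31 = 199.904 mm
D − Pe = 199.904 − 4.9 = 195.004 mm
Volume = 195.004 mm × 125.6 ha × 10 = 244925.0 m³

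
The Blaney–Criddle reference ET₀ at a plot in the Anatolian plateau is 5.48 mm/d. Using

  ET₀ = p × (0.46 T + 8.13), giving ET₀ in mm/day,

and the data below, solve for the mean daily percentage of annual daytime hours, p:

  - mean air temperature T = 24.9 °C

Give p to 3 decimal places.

p = ET₀ / (0.46 T + 8.13) = 5.48 / (0.46 × 24.9 + 8.13) = 5.48 / 19.584 = 0.2798

0.280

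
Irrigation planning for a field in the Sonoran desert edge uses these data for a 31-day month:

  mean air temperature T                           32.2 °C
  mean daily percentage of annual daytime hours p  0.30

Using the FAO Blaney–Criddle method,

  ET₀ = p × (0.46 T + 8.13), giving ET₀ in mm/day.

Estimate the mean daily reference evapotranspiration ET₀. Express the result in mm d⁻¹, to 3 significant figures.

ET₀ = 0.30 × (0.46 × 32.2 + 8.13) = 0.30 × 22.942 = 6.8826 mm/d

6.88 mm d⁻¹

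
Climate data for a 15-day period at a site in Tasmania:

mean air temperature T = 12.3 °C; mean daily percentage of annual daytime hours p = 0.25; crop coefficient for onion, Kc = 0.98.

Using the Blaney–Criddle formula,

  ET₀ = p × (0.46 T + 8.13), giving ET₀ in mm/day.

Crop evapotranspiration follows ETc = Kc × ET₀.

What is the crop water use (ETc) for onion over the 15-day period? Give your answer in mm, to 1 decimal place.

50.7 mm

ET₀ = 0.25 × (0.46 × 12.3 + 8.13) = 0.25 × 13.788 = 3.4470 mm/d
ETc = Kc × ET₀ = 0.98 × 3.4470 = 3.3781 mm/d
Over 15 days: 3.3781 × 15 = 50.672 mm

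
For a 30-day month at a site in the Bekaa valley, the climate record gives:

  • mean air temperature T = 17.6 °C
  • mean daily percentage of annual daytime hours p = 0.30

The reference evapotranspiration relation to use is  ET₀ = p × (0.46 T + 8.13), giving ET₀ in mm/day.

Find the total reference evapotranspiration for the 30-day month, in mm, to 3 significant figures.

146 mm

ET₀ = 0.30 × (0.46 × 17.6 + 8.13) = 0.30 × 16.226 = 4.8678 mm/d
Monthly total = 4.8678 × 30 = 146.034 mm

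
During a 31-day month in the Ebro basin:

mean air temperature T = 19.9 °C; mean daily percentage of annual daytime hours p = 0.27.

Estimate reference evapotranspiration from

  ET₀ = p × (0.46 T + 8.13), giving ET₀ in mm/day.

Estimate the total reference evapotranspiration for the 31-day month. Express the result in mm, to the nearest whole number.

ET₀ = 0.27 × (0.46 × 19.9 + 8.13) = 0.27 × 17.284 = 4.6667 mm/d
Monthly total = 4.6667 × 31 = 144.668 mm

145 mm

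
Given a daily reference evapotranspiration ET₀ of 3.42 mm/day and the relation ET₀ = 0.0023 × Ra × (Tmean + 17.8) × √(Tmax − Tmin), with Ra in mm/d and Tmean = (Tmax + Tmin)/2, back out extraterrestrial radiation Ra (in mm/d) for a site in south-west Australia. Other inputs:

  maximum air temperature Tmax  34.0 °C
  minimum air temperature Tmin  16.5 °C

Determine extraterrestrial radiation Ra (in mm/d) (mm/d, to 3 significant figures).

Tmean = 25.25 °C; √ΔT = 4.1833
Ra = ET₀ / [0.0023 × (Tmean+17.8) × √ΔT] = 3.42 / (0.0023 × 43.05 × 4.1833) = 8.257 mm/d

8.26 mm/d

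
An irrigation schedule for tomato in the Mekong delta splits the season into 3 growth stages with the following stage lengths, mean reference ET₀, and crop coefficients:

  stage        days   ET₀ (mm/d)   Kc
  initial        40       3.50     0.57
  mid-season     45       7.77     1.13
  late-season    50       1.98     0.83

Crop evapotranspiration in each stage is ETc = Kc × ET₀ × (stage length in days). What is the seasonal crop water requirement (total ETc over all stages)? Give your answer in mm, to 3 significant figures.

557 mm

initial: 0.57 × 3.50 × 40 = 79.80 mm
mid-season: 1.13 × 7.77 × 45 = 395.10 mm
late-season: 0.83 × 1.98 × 50 = 82.17 mm
Seasonal total = 557.07 mm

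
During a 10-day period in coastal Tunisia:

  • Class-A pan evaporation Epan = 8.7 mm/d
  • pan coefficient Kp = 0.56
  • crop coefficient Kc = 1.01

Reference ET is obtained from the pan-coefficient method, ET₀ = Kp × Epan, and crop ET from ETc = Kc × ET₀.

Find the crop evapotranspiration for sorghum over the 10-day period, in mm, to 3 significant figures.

ET₀ = 0.56 × 8.7 = 4.8720 mm/d
ETc = Kc × ET₀ = 1.01 × 4.8720 = 4.9207 mm/d
Over 10 days: 4.9207 × 10 = 49.207 mm

49.2 mm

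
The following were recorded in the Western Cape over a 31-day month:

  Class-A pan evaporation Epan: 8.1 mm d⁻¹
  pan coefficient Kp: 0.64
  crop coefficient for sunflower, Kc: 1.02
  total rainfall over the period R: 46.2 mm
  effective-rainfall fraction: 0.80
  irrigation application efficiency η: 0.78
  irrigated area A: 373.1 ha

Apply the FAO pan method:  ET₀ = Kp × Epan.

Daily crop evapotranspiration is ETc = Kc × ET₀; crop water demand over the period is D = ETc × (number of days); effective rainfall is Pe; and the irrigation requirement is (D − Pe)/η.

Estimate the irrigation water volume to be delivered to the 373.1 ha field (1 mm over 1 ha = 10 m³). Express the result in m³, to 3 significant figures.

ET₀ = 0.64 × 8.1 = 5.1840 mm/d
ETc = Kc × ET₀ = 1.02 × 5.1840 = 5.2877 mm/d
Crop demand D = ETc × 31 d = 5.2877 × 31 = 163.919 mm
Pe = 0.80 × 46.2 = 36.960 mm
D − Pe = 163.919 − 36.960 = 126.959 mm
Gross irrigation = 126.959 / 0.78 = 162.768 mm
Volume = 162.768 mm × 373.1 ha × 10 = 607287.4 m³

607000 m³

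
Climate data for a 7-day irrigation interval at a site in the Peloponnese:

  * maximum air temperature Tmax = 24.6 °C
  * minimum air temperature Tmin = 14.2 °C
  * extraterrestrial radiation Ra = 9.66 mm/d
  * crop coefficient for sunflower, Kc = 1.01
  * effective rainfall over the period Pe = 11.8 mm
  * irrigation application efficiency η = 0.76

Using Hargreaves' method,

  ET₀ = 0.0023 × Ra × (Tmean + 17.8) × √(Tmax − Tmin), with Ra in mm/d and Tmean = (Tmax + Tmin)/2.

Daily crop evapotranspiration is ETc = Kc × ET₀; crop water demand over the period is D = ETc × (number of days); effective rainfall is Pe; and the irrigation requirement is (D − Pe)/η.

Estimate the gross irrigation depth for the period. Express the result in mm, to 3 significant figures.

9.27 mm

Tmean = (24.6 + 14.2)/2 = 19.40 °C
ET₀ = 0.0023 × 9.66 × (19.40 + 17.8) × √10.4 = 0.0023 × 9.66 × 37.20 × 3.2249 = 2.6654 mm/d
ETc = Kc × ET₀ = 1.01 × 2.6654 = 2.6921 mm/d
Crop demand D = ETc × 7 d = 2.6921 × 7 = 18.845 mm
D − Pe = 18.845 − 11.8 = 7.045 mm
Gross irrigation = 7.045 / 0.76 = 9.270 mm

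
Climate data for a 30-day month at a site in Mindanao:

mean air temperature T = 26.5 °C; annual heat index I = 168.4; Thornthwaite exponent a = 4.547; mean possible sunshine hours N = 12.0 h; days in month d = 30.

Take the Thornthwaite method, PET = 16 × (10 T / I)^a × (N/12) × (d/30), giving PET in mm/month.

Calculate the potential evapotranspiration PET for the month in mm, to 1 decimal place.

10T/I = 10 × 26.5 / 168.4 = 1.5736
(10T/I)^a = 1.5736^4.547 = 7.8574
Uncorrected PET = 16 × 7.8574 = 125.718 mm
Correction = (N/12)(d/30) = (12.0/12)(30/30) = 1.0000
PET = 125.718 × 1.0000 = 125.718 mm/month

125.7 mm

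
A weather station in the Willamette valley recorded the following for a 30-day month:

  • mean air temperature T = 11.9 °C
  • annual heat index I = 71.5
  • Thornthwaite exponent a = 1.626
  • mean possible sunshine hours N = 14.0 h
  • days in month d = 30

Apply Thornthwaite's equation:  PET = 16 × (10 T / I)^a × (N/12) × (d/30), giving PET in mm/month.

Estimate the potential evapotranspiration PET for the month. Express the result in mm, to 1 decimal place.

10T/I = 10 × 11.9 / 71.5 = 1.6643
(10T/I)^a = 1.6643^1.626 = 2.2894
Uncorrected PET = 16 × 2.2894 = 36.630 mm
Correction = (N/12)(d/30) = (14.0/12)(30/30) = 1.1667
PET = 36.630 × 1.1667 = 42.736 mm/month

42.7 mm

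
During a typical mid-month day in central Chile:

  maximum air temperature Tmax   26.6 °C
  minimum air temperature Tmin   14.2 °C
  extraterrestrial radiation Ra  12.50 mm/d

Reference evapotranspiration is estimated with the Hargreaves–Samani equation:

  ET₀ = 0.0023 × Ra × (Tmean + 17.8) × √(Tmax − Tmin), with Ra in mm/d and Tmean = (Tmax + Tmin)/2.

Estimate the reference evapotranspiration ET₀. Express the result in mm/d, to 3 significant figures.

Tmean = (26.6 + 14.2)/2 = 20.40 °C
ET₀ = 0.0023 × 12.50 × (20.40 + 17.8) × √12.4 = 0.0023 × 12.50 × 38.20 × 3.5214 = 3.8674 mm/d

3.87 mm/d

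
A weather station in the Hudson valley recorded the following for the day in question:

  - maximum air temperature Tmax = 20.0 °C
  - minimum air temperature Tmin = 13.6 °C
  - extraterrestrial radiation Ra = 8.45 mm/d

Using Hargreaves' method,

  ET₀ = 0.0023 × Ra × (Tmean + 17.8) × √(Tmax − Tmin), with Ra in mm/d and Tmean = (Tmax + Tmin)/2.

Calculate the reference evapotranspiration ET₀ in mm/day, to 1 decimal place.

Tmean = (20.0 + 13.6)/2 = 16.80 °C
ET₀ = 0.0023 × 8.45 × (16.80 + 17.8) × √6.4 = 0.0023 × 8.45 × 34.60 × 2.5298 = 1.7012 mm/d

1.7 mm/day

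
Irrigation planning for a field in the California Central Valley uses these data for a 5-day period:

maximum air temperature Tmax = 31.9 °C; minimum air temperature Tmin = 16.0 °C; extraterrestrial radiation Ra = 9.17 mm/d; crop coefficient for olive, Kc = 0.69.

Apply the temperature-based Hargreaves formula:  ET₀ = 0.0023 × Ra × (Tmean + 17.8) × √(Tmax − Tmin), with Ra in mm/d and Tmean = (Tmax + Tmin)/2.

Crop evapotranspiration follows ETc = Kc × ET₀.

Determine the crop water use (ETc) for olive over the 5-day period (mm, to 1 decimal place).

Tmean = (31.9 + 16.0)/2 = 23.95 °C
ET₀ = 0.0023 × 9.17 × (23.95 + 17.8) × √15.9 = 0.0023 × 9.17 × 41.75 × 3.9875 = 3.5112 mm/d
ETc = Kc × ET₀ = 0.69 × 3.5112 = 2.4227 mm/d
Over 5 days: 2.4227 × 5 = 12.114 mm

12.1 mm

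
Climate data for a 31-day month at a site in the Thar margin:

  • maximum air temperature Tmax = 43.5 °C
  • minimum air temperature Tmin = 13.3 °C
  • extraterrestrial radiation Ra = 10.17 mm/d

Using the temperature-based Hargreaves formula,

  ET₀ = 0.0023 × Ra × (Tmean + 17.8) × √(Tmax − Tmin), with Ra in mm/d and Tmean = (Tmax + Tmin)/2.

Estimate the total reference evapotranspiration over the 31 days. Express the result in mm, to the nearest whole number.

Tmean = (43.5 + 13.3)/2 = 28.40 °C
ET₀ = 0.0023 × 10.17 × (28.40 + 17.8) × √30.2 = 0.0023 × 10.17 × 46.20 × 5.4955 = 5.9388 mm/d
Over 31 days: 5.9388 × 31 = 184.103 mm

184 mm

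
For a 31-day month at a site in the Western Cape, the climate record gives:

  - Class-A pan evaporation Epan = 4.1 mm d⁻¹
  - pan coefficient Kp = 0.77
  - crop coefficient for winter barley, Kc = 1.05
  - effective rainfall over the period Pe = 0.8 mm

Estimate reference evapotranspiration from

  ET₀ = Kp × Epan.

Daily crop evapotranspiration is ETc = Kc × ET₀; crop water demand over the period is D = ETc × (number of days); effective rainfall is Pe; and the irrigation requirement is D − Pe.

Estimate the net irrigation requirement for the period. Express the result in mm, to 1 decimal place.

ET₀ = 0.77 × 4.1 = 3.1570 mm/d
ETc = Kc × ET₀ = 1.05 × 3.1570 = 3.3149 mm/d
Crop demand D = ETc × 31 d = 3.3149 × 31 = 102.762 mm
D − Pe = 102.762 − 0.8 = 101.962 mm

102.0 mm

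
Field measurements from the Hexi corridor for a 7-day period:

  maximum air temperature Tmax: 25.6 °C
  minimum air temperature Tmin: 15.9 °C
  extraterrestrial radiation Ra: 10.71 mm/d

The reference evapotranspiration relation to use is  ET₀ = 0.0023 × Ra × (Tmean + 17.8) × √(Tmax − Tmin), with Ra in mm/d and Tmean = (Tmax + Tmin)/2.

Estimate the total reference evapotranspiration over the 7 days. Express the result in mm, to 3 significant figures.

20.7 mm

Tmean = (25.6 + 15.9)/2 = 20.75 °C
ET₀ = 0.0023 × 10.71 × (20.75 + 17.8) × √9.7 = 0.0023 × 10.71 × 38.55 × 3.1145 = 2.9575 mm/d
Over 7 days: 2.9575 × 7 = 20.703 mm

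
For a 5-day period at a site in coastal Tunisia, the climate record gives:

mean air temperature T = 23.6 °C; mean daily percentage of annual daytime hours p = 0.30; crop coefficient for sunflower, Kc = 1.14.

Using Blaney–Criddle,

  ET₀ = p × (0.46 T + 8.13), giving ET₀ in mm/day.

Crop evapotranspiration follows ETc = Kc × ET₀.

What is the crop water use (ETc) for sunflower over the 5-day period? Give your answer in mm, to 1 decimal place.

ET₀ = 0.30 × (0.46 × 23.6 + 8.13) = 0.30 × 18.986 = 5.6958 mm/d
ETc = Kc × ET₀ = 1.14 × 5.6958 = 6.4932 mm/d
Over 5 days: 6.4932 × 5 = 32.466 mm

32.5 mm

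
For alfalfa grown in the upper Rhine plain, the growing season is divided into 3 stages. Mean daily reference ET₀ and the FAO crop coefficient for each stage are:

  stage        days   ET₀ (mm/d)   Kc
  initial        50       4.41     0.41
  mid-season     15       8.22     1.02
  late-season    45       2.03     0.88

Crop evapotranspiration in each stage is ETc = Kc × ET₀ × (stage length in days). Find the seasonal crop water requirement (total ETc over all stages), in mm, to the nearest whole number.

297 mm

initial: 0.41 × 4.41 × 50 = 90.41 mm
mid-season: 1.02 × 8.22 × 15 = 125.77 mm
late-season: 0.88 × 2.03 × 45 = 80.39 mm
Seasonal total = 296.57 mm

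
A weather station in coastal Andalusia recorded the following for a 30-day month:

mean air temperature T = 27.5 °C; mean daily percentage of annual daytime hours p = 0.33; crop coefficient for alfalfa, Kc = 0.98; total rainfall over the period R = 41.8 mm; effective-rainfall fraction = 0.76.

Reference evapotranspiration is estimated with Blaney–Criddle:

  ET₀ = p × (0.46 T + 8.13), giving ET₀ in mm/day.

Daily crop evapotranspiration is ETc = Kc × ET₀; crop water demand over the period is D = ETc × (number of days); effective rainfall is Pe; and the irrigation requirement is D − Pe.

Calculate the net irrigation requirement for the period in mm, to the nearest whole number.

170 mm

ET₀ = 0.33 × (0.46 × 27.5 + 8.13) = 0.33 × 20.780 = 6.8574 mm/d
ETc = Kc × ET₀ = 0.98 × 6.8574 = 6.7203 mm/d
Crop demand D = ETc × 30 d = 6.7203 × 30 = 201.609 mm
Pe = 0.76 × 41.8 = 31.768 mm
D − Pe = 201.609 − 31.768 = 169.841 mm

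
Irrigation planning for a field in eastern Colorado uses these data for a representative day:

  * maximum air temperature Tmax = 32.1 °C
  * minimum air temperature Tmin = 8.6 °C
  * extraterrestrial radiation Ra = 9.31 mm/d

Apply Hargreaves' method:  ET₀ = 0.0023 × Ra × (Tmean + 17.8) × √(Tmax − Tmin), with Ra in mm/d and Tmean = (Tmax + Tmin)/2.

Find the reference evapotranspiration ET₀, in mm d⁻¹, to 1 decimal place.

Tmean = (32.1 + 8.6)/2 = 20.35 °C
ET₀ = 0.0023 × 9.31 × (20.35 + 17.8) × √23.5 = 0.0023 × 9.31 × 38.15 × 4.8477 = 3.9601 mm/d

4.0 mm d⁻¹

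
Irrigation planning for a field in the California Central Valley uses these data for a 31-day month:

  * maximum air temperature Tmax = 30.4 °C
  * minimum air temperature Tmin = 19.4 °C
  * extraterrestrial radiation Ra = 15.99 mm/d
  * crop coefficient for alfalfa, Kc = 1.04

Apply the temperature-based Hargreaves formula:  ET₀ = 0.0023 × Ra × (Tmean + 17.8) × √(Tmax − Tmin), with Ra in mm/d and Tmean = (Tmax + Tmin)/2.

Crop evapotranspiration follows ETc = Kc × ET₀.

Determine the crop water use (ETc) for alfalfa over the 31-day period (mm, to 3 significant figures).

168 mm

Tmean = (30.4 + 19.4)/2 = 24.90 °C
ET₀ = 0.0023 × 15.99 × (24.90 + 17.8) × √11.0 = 0.0023 × 15.99 × 42.70 × 3.3166 = 5.2083 mm/d
ETc = Kc × ET₀ = 1.04 × 5.2083 = 5.4166 mm/d
Over 31 days: 5.4166 × 31 = 167.915 mm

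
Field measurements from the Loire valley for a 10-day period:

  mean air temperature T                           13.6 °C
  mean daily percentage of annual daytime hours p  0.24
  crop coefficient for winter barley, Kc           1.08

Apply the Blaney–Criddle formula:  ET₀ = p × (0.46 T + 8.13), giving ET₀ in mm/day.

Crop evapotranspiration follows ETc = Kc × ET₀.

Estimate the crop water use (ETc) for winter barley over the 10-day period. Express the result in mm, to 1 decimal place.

ET₀ = 0.24 × (0.46 × 13.6 + 8.13) = 0.24 × 14.386 = 3.4526 mm/d
ETc = Kc × ET₀ = 1.08 × 3.4526 = 3.7288 mm/d
Over 10 days: 3.7288 × 10 = 37.288 mm

37.3 mm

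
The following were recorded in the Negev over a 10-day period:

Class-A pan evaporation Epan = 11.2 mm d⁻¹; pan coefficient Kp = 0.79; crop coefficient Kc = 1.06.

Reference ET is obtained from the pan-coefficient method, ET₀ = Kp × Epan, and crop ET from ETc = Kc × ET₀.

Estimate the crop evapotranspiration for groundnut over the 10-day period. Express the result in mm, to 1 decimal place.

93.8 mm

ET₀ = 0.79 × 11.2 = 8.8480 mm/d
ETc = Kc × ET₀ = 1.06 × 8.8480 = 9.3789 mm/d
Over 10 days: 9.3789 × 10 = 93.789 mm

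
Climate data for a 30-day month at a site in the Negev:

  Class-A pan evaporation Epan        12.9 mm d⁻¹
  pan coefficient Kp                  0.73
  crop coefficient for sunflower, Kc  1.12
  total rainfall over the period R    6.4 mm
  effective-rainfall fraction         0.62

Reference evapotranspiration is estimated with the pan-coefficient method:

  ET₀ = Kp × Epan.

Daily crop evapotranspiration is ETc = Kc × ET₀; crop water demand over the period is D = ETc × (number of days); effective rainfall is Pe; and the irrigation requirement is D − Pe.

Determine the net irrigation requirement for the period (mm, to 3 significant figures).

ET₀ = 0.73 × 12.9 = 9.4170 mm/d
ETc = Kc × ET₀ = 1.12 × 9.4170 = 10.5470 mm/d
Crop demand D = ETc × 30 d = 10.5470 × 30 = 316.410 mm
Pe = 0.62 × 6.4 = 3.968 mm
D − Pe = 316.410 − 3.968 = 312.442 mm

312 mm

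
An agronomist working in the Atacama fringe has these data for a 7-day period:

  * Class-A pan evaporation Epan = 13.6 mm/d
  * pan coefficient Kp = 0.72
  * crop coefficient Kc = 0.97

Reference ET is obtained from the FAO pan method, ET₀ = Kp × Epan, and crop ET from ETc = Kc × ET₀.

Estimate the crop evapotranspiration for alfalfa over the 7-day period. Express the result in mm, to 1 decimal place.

66.5 mm

ET₀ = 0.72 × 13.6 = 9.7920 mm/d
ETc = Kc × ET₀ = 0.97 × 9.7920 = 9.4982 mm/d
Over 7 days: 9.4982 × 7 = 66.487 mm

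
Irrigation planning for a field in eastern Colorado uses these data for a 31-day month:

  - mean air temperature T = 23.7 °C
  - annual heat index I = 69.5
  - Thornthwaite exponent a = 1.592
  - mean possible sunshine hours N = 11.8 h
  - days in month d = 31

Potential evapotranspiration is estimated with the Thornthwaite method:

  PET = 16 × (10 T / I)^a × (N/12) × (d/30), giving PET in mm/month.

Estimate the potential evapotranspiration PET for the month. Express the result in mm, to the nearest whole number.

115 mm

10T/I = 10 × 23.7 / 69.5 = 3.4101
(10T/I)^a = 3.4101^1.592 = 7.0496
Uncorrected PET = 16 × 7.0496 = 112.794 mm
Correction = (N/12)(d/30) = (11.8/12)(31/30) = 1.0161
PET = 112.794 × 1.0161 = 114.610 mm/month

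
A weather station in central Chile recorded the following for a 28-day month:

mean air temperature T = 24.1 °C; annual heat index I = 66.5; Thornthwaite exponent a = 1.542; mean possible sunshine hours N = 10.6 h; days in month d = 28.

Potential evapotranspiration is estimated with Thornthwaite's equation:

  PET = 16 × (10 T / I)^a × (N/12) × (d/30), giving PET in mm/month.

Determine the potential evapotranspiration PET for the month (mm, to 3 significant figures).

96.1 mm

10T/I = 10 × 24.1 / 66.5 = 3.6241
(10T/I)^a = 3.6241^1.542 = 7.2826
Uncorrected PET = 16 × 7.2826 = 116.522 mm
Correction = (N/12)(d/30) = (10.6/12)(28/30) = 0.8244
PET = 116.522 × 0.8244 = 96.061 mm/month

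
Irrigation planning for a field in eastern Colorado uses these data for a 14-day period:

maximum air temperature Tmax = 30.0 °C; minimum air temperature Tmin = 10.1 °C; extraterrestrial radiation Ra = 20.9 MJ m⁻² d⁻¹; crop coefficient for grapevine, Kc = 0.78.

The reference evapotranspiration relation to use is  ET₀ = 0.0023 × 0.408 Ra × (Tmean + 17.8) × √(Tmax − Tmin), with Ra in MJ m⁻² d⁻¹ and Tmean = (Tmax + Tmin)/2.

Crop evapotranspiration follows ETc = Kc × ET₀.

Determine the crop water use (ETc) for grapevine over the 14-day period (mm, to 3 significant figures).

36.2 mm

Tmean = (30.0 + 10.1)/2 = 20.05 °C
0.408 Ra = 0.408 × 20.9 = 8.5272 mm/d equivalent
ET₀ = 0.0023 × 8.5272 × (20.05 + 17.8) × √19.9 = 0.0023 × 8.5272 × 37.85 × 4.4609 = 3.3115 mm/d
ETc = Kc × ET₀ = 0.78 × 3.3115 = 2.5830 mm/d
Over 14 days: 2.5830 × 14 = 36.162 mm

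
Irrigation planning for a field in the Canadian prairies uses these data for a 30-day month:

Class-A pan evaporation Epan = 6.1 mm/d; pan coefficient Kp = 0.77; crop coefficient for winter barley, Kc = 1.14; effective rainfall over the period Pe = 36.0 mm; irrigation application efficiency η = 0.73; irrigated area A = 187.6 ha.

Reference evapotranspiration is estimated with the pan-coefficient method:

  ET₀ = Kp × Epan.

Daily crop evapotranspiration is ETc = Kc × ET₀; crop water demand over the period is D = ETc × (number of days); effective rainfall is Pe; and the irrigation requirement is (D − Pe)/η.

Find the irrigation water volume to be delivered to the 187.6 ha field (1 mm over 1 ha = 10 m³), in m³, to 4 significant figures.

ET₀ = 0.77 × 6.1 = 4.6970 mm/d
ETc = Kc × ET₀ = 1.14 × 4.6970 = 5.3546 mm/d
Crop demand D = ETc × 30 d = 5.3546 × 30 = 160.638 mm
D − Pe = 160.638 − 36.0 = 124.638 mm
Gross irrigation = 124.638 / 0.73 = 170.737 mm
Volume = 170.737 mm × 187.6 ha × 10 = 320302.6 m³

320300 m³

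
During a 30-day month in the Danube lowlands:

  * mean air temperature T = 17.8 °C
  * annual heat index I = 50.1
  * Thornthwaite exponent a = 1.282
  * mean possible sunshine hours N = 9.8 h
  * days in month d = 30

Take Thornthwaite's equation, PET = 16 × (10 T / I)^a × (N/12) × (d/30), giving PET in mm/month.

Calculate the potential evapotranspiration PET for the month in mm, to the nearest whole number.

66 mm

10T/I = 10 × 17.8 / 50.1 = 3.5529
(10T/I)^a = 3.5529^1.282 = 5.0798
Uncorrected PET = 16 × 5.0798 = 81.277 mm
Correction = (N/12)(d/30) = (9.8/12)(30/30) = 0.8167
PET = 81.277 × 0.8167 = 66.379 mm/month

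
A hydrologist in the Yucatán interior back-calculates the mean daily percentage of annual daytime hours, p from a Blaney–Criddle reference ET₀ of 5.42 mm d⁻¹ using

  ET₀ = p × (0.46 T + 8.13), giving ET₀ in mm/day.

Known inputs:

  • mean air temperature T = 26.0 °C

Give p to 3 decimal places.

0.270

p = ET₀ / (0.46 T + 8.13) = 5.42 / (0.46 × 26.0 + 8.13) = 5.42 / 20.090 = 0.2698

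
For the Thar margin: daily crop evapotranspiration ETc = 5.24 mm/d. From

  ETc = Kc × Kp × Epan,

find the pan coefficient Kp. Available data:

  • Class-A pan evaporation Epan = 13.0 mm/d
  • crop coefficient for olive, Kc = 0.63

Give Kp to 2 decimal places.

ETc = Kc × Kp × Epan  ⇒  Kp = ETc / (Kc × Epan)
Kp = 5.24 / (0.63 × 13.0) = 5.24 / 8.190 = 0.6398

0.64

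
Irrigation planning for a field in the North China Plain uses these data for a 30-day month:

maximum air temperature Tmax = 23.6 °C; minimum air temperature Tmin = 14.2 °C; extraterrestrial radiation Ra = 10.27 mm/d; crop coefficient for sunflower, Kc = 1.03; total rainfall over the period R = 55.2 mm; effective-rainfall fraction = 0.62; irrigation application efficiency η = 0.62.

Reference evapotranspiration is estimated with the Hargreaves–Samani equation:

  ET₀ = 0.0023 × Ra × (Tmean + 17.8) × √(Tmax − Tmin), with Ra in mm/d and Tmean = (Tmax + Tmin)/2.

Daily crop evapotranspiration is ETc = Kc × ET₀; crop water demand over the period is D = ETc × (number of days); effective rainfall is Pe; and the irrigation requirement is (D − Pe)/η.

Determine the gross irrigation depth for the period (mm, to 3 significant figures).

77.3 mm

Tmean = (23.6 + 14.2)/2 = 18.90 °C
ET₀ = 0.0023 × 10.27 × (18.90 + 17.8) × √9.4 = 0.0023 × 10.27 × 36.70 × 3.0659 = 2.6578 mm/d
ETc = Kc × ET₀ = 1.03 × 2.6578 = 2.7375 mm/d
Crop demand D = ETc × 30 d = 2.7375 × 30 = 82.125 mm
Pe = 0.62 × 55.2 = 34.224 mm
D − Pe = 82.125 − 34.224 = 47.901 mm
Gross irrigation = 47.901 / 0.62 = 77.260 mm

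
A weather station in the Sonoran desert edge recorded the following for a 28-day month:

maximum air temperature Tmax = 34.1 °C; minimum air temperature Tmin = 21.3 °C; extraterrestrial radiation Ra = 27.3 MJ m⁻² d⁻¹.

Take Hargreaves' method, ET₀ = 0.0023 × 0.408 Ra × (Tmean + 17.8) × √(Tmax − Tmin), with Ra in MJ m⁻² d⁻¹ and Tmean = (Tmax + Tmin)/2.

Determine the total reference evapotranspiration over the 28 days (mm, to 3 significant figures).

117 mm

Tmean = (34.1 + 21.3)/2 = 27.70 °C
0.408 Ra = 0.408 × 27.3 = 11.1384 mm/d equivalent
ET₀ = 0.0023 × 11.1384 × (27.70 + 17.8) × √12.8 = 0.0023 × 11.1384 × 45.50 × 3.5777 = 4.1703 mm/d
Over 28 days: 4.1703 × 28 = 116.768 mm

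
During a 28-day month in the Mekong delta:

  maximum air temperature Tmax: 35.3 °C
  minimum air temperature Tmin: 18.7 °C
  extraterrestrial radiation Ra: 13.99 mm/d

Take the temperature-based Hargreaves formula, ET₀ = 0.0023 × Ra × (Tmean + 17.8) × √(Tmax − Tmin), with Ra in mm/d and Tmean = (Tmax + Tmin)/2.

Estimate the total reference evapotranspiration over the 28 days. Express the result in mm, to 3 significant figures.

Tmean = (35.3 + 18.7)/2 = 27.00 °C
ET₀ = 0.0023 × 13.99 × (27.00 + 17.8) × √16.6 = 0.0023 × 13.99 × 44.80 × 4.0743 = 5.8732 mm/d
Over 28 days: 5.8732 × 28 = 164.450 mm

164 mm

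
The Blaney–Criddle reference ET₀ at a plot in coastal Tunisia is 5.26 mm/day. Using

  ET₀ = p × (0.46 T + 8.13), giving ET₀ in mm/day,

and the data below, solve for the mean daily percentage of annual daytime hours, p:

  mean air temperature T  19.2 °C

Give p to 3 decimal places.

p = ET₀ / (0.46 T + 8.13) = 5.26 / (0.46 × 19.2 + 8.13) = 5.26 / 16.962 = 0.3101

0.310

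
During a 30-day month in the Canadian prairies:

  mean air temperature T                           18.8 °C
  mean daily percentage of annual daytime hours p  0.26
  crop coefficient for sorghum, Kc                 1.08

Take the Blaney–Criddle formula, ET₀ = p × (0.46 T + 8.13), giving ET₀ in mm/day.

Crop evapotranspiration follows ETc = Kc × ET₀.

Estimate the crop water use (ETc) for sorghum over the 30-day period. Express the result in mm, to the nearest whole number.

ET₀ = 0.26 × (0.46 × 18.8 + 8.13) = 0.26 × 16.778 = 4.3623 mm/d
ETc = Kc × ET₀ = 1.08 × 4.3623 = 4.7113 mm/d
Over 30 days: 4.7113 × 30 = 141.339 mm

141 mm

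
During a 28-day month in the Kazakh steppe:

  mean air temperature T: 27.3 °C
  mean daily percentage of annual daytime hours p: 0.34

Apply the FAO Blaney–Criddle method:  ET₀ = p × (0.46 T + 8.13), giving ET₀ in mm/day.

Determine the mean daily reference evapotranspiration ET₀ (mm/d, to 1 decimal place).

ET₀ = 0.34 × (0.46 × 27.3 + 8.13) = 0.34 × 20.688 = 7.0339 mm/d

7.0 mm/d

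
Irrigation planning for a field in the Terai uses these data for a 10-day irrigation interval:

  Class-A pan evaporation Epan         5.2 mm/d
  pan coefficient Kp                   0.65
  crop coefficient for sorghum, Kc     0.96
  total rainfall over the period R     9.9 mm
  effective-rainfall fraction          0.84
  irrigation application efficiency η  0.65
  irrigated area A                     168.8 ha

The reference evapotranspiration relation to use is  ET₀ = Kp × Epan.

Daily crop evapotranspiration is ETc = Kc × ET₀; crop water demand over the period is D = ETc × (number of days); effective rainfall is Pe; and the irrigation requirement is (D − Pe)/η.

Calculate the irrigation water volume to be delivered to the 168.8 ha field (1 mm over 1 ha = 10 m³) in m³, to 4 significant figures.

62670 m³

ET₀ = 0.65 × 5.2 = 3.3800 mm/d
ETc = Kc × ET₀ = 0.96 × 3.3800 = 3.2448 mm/d
Crop demand D = ETc × 10 d = 3.2448 × 10 = 32.448 mm
Pe = 0.84 × 9.9 = 8.316 mm
D − Pe = 32.448 − 8.316 = 24.132 mm
Gross irrigation = 24.132 / 0.65 = 37.126 mm
Volume = 37.126 mm × 168.8 ha × 10 = 62668.7 m³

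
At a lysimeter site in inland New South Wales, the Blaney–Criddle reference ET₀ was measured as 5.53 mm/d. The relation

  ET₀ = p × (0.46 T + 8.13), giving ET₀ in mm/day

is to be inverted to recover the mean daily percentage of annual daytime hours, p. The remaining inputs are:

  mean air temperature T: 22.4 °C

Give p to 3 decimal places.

p = ET₀ / (0.46 T + 8.13) = 5.53 / (0.46 × 22.4 + 8.13) = 5.53 / 18.434 = 0.3000

0.300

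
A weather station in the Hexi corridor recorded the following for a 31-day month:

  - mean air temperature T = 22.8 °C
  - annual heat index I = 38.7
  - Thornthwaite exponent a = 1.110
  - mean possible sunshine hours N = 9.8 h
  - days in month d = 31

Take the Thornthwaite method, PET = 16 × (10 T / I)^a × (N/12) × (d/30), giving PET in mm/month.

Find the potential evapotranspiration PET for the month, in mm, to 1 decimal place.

96.7 mm

10T/I = 10 × 22.8 / 38.7 = 5.8915
(10T/I)^a = 5.8915^1.110 = 7.1606
Uncorrected PET = 16 × 7.1606 = 114.570 mm
Correction = (N/12)(d/30) = (9.8/12)(31/30) = 0.8439
PET = 114.570 × 0.8439 = 96.686 mm/month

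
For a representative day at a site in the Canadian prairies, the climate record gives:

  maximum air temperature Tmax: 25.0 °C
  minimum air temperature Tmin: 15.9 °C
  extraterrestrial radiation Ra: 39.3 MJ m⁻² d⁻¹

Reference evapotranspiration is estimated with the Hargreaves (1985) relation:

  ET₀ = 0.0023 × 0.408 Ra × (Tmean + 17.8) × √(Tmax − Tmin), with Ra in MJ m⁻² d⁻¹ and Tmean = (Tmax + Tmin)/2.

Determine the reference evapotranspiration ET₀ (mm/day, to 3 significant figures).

Tmean = (25.0 + 15.9)/2 = 20.45 °C
0.408 Ra = 0.408 × 39.3 = 16.0344 mm/d equivalent
ET₀ = 0.0023 × 16.0344 × (20.45 + 17.8) × √9.1 = 0.0023 × 16.0344 × 38.25 × 3.0166 = 4.2553 mm/d

4.26 mm/day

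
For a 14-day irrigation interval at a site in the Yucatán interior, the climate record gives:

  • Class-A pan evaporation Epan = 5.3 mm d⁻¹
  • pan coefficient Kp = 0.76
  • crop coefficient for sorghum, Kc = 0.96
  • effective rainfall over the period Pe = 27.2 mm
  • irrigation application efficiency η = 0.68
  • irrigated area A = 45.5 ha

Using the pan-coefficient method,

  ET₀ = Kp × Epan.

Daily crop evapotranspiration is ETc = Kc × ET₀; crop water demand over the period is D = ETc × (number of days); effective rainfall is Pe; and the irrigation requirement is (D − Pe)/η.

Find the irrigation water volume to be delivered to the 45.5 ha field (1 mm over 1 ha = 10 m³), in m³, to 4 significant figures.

18020 m³

ET₀ = 0.76 × 5.3 = 4.0280 mm/d
ETc = Kc × ET₀ = 0.96 × 4.0280 = 3.8669 mm/d
Crop demand D = ETc × 14 d = 3.8669 × 14 = 54.137 mm
D − Pe = 54.137 − 27.2 = 26.937 mm
Gross irrigation = 26.937 / 0.68 = 39.613 mm
Volume = 39.613 mm × 45.5 ha × 10 = 18023.9 m³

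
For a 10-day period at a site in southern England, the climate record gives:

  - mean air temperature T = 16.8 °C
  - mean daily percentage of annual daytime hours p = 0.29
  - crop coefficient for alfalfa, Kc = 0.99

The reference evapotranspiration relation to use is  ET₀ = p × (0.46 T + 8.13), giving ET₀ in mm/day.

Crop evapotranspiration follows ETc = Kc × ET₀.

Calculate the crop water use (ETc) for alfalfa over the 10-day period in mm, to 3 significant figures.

ET₀ = 0.29 × (0.46 × 16.8 + 8.13) = 0.29 × 15.858 = 4.5988 mm/d
ETc = Kc × ET₀ = 0.99 × 4.5988 = 4.5528 mm/d
Over 10 days: 4.5528 × 10 = 45.528 mm

45.5 mm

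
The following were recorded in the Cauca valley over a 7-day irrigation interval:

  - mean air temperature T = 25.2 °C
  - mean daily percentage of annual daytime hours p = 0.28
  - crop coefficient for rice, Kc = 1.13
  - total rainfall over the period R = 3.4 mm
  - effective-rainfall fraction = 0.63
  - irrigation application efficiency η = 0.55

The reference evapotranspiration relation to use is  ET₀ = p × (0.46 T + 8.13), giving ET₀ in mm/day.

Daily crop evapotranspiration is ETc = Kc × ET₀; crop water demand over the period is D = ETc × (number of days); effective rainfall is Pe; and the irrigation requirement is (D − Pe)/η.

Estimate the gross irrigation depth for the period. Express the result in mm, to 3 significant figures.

ET₀ = 0.28 × (0.46 × 25.2 + 8.13) = 0.28 × 19.722 = 5.5222 mm/d
ETc = Kc × ET₀ = 1.13 × 5.5222 = 6.2401 mm/d
Crop demand D = ETc × 7 d = 6.2401 × 7 = 43.681 mm
Pe = 0.63 × 3.4 = 2.142 mm
D − Pe = 43.681 − 2.142 = 41.539 mm
Gross irrigation = 41.539 / 0.55 = 75.525 mm

75.5 mm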